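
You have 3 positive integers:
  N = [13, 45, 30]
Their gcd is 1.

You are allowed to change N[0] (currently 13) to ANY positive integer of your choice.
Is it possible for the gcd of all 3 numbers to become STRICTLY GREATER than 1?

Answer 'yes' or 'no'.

Current gcd = 1
gcd of all OTHER numbers (without N[0]=13): gcd([45, 30]) = 15
The new gcd after any change is gcd(15, new_value).
This can be at most 15.
Since 15 > old gcd 1, the gcd CAN increase (e.g., set N[0] = 15).

Answer: yes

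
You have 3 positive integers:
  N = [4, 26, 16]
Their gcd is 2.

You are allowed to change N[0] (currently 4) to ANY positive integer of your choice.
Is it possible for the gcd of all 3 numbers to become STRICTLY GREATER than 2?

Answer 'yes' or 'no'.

Current gcd = 2
gcd of all OTHER numbers (without N[0]=4): gcd([26, 16]) = 2
The new gcd after any change is gcd(2, new_value).
This can be at most 2.
Since 2 = old gcd 2, the gcd can only stay the same or decrease.

Answer: no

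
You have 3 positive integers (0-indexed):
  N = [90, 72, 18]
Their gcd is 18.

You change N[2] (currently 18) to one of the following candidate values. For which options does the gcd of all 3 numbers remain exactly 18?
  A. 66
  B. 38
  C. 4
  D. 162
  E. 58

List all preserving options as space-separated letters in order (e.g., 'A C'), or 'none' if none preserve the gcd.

Old gcd = 18; gcd of others (without N[2]) = 18
New gcd for candidate v: gcd(18, v). Preserves old gcd iff gcd(18, v) = 18.
  Option A: v=66, gcd(18,66)=6 -> changes
  Option B: v=38, gcd(18,38)=2 -> changes
  Option C: v=4, gcd(18,4)=2 -> changes
  Option D: v=162, gcd(18,162)=18 -> preserves
  Option E: v=58, gcd(18,58)=2 -> changes

Answer: D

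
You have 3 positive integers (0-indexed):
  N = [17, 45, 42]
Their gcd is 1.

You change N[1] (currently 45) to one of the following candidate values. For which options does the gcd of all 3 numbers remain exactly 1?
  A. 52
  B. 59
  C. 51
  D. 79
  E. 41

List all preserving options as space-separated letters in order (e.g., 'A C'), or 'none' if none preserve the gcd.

Answer: A B C D E

Derivation:
Old gcd = 1; gcd of others (without N[1]) = 1
New gcd for candidate v: gcd(1, v). Preserves old gcd iff gcd(1, v) = 1.
  Option A: v=52, gcd(1,52)=1 -> preserves
  Option B: v=59, gcd(1,59)=1 -> preserves
  Option C: v=51, gcd(1,51)=1 -> preserves
  Option D: v=79, gcd(1,79)=1 -> preserves
  Option E: v=41, gcd(1,41)=1 -> preserves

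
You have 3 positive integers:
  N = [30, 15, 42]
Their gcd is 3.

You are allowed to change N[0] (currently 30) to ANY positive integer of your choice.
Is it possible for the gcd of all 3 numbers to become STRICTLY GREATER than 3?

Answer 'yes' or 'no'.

Current gcd = 3
gcd of all OTHER numbers (without N[0]=30): gcd([15, 42]) = 3
The new gcd after any change is gcd(3, new_value).
This can be at most 3.
Since 3 = old gcd 3, the gcd can only stay the same or decrease.

Answer: no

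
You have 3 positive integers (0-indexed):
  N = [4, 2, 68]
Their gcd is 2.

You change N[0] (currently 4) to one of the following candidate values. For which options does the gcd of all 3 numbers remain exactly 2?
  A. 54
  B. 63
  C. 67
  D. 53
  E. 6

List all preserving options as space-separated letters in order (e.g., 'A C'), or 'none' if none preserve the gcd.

Old gcd = 2; gcd of others (without N[0]) = 2
New gcd for candidate v: gcd(2, v). Preserves old gcd iff gcd(2, v) = 2.
  Option A: v=54, gcd(2,54)=2 -> preserves
  Option B: v=63, gcd(2,63)=1 -> changes
  Option C: v=67, gcd(2,67)=1 -> changes
  Option D: v=53, gcd(2,53)=1 -> changes
  Option E: v=6, gcd(2,6)=2 -> preserves

Answer: A E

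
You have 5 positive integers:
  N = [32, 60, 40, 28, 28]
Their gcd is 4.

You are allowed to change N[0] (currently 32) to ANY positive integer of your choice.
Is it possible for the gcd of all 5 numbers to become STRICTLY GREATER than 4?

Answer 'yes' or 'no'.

Answer: no

Derivation:
Current gcd = 4
gcd of all OTHER numbers (without N[0]=32): gcd([60, 40, 28, 28]) = 4
The new gcd after any change is gcd(4, new_value).
This can be at most 4.
Since 4 = old gcd 4, the gcd can only stay the same or decrease.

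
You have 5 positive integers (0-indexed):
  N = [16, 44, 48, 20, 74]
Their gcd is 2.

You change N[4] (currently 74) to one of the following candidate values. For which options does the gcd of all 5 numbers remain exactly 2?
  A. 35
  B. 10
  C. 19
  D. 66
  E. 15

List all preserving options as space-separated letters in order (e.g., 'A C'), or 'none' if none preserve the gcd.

Answer: B D

Derivation:
Old gcd = 2; gcd of others (without N[4]) = 4
New gcd for candidate v: gcd(4, v). Preserves old gcd iff gcd(4, v) = 2.
  Option A: v=35, gcd(4,35)=1 -> changes
  Option B: v=10, gcd(4,10)=2 -> preserves
  Option C: v=19, gcd(4,19)=1 -> changes
  Option D: v=66, gcd(4,66)=2 -> preserves
  Option E: v=15, gcd(4,15)=1 -> changes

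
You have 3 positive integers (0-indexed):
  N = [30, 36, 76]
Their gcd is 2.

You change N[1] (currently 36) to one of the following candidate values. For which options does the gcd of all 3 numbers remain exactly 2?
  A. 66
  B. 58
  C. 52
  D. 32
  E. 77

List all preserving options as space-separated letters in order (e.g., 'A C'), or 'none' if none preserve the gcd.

Old gcd = 2; gcd of others (without N[1]) = 2
New gcd for candidate v: gcd(2, v). Preserves old gcd iff gcd(2, v) = 2.
  Option A: v=66, gcd(2,66)=2 -> preserves
  Option B: v=58, gcd(2,58)=2 -> preserves
  Option C: v=52, gcd(2,52)=2 -> preserves
  Option D: v=32, gcd(2,32)=2 -> preserves
  Option E: v=77, gcd(2,77)=1 -> changes

Answer: A B C D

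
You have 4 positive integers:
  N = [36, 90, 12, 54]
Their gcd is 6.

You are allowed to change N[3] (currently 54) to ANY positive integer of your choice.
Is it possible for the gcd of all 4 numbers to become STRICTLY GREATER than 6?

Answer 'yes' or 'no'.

Current gcd = 6
gcd of all OTHER numbers (without N[3]=54): gcd([36, 90, 12]) = 6
The new gcd after any change is gcd(6, new_value).
This can be at most 6.
Since 6 = old gcd 6, the gcd can only stay the same or decrease.

Answer: no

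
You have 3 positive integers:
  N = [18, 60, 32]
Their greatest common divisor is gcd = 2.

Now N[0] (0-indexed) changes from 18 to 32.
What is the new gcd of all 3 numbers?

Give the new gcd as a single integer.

Numbers: [18, 60, 32], gcd = 2
Change: index 0, 18 -> 32
gcd of the OTHER numbers (without index 0): gcd([60, 32]) = 4
New gcd = gcd(g_others, new_val) = gcd(4, 32) = 4

Answer: 4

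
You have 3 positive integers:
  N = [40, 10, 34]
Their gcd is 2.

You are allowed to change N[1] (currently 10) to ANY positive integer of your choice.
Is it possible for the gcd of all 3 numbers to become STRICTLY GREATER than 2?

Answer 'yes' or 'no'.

Current gcd = 2
gcd of all OTHER numbers (without N[1]=10): gcd([40, 34]) = 2
The new gcd after any change is gcd(2, new_value).
This can be at most 2.
Since 2 = old gcd 2, the gcd can only stay the same or decrease.

Answer: no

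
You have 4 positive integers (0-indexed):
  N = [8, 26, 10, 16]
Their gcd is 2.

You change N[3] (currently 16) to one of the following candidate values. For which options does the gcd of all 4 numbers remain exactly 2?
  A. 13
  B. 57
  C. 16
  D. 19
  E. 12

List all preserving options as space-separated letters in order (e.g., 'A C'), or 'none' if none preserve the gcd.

Old gcd = 2; gcd of others (without N[3]) = 2
New gcd for candidate v: gcd(2, v). Preserves old gcd iff gcd(2, v) = 2.
  Option A: v=13, gcd(2,13)=1 -> changes
  Option B: v=57, gcd(2,57)=1 -> changes
  Option C: v=16, gcd(2,16)=2 -> preserves
  Option D: v=19, gcd(2,19)=1 -> changes
  Option E: v=12, gcd(2,12)=2 -> preserves

Answer: C E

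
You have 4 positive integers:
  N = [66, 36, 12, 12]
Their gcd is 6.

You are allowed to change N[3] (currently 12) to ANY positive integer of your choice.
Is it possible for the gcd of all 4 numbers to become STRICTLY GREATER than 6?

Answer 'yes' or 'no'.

Current gcd = 6
gcd of all OTHER numbers (without N[3]=12): gcd([66, 36, 12]) = 6
The new gcd after any change is gcd(6, new_value).
This can be at most 6.
Since 6 = old gcd 6, the gcd can only stay the same or decrease.

Answer: no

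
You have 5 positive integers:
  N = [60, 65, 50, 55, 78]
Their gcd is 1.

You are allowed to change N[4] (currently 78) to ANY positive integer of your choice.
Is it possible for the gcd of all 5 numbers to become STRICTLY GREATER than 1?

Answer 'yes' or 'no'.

Current gcd = 1
gcd of all OTHER numbers (without N[4]=78): gcd([60, 65, 50, 55]) = 5
The new gcd after any change is gcd(5, new_value).
This can be at most 5.
Since 5 > old gcd 1, the gcd CAN increase (e.g., set N[4] = 5).

Answer: yes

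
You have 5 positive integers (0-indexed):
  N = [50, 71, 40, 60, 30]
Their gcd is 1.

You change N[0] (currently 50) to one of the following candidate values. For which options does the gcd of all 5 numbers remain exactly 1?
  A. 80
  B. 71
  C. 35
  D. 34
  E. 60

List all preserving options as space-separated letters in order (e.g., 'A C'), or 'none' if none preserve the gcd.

Old gcd = 1; gcd of others (without N[0]) = 1
New gcd for candidate v: gcd(1, v). Preserves old gcd iff gcd(1, v) = 1.
  Option A: v=80, gcd(1,80)=1 -> preserves
  Option B: v=71, gcd(1,71)=1 -> preserves
  Option C: v=35, gcd(1,35)=1 -> preserves
  Option D: v=34, gcd(1,34)=1 -> preserves
  Option E: v=60, gcd(1,60)=1 -> preserves

Answer: A B C D E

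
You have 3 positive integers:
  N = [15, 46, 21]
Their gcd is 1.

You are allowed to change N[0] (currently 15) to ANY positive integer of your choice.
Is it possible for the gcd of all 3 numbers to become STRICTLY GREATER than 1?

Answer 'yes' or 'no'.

Current gcd = 1
gcd of all OTHER numbers (without N[0]=15): gcd([46, 21]) = 1
The new gcd after any change is gcd(1, new_value).
This can be at most 1.
Since 1 = old gcd 1, the gcd can only stay the same or decrease.

Answer: no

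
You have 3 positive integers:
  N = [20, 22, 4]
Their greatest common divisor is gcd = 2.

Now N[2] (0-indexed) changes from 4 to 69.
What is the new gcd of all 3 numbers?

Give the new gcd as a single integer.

Answer: 1

Derivation:
Numbers: [20, 22, 4], gcd = 2
Change: index 2, 4 -> 69
gcd of the OTHER numbers (without index 2): gcd([20, 22]) = 2
New gcd = gcd(g_others, new_val) = gcd(2, 69) = 1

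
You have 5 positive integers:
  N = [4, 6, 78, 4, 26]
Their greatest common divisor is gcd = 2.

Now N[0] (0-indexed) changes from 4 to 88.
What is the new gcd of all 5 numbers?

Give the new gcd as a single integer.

Numbers: [4, 6, 78, 4, 26], gcd = 2
Change: index 0, 4 -> 88
gcd of the OTHER numbers (without index 0): gcd([6, 78, 4, 26]) = 2
New gcd = gcd(g_others, new_val) = gcd(2, 88) = 2

Answer: 2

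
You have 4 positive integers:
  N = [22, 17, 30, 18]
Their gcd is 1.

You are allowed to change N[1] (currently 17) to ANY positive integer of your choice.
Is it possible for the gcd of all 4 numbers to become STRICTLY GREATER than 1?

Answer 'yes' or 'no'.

Current gcd = 1
gcd of all OTHER numbers (without N[1]=17): gcd([22, 30, 18]) = 2
The new gcd after any change is gcd(2, new_value).
This can be at most 2.
Since 2 > old gcd 1, the gcd CAN increase (e.g., set N[1] = 2).

Answer: yes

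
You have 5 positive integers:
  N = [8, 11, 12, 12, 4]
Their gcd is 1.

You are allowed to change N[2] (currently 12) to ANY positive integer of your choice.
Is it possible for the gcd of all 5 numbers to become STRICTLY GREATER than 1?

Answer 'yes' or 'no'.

Answer: no

Derivation:
Current gcd = 1
gcd of all OTHER numbers (without N[2]=12): gcd([8, 11, 12, 4]) = 1
The new gcd after any change is gcd(1, new_value).
This can be at most 1.
Since 1 = old gcd 1, the gcd can only stay the same or decrease.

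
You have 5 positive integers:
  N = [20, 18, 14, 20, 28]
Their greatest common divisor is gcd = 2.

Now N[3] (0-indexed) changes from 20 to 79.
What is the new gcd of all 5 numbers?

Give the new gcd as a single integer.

Numbers: [20, 18, 14, 20, 28], gcd = 2
Change: index 3, 20 -> 79
gcd of the OTHER numbers (without index 3): gcd([20, 18, 14, 28]) = 2
New gcd = gcd(g_others, new_val) = gcd(2, 79) = 1

Answer: 1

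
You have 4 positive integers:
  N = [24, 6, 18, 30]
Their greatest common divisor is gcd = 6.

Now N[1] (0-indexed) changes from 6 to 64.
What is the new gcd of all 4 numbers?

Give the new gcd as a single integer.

Numbers: [24, 6, 18, 30], gcd = 6
Change: index 1, 6 -> 64
gcd of the OTHER numbers (without index 1): gcd([24, 18, 30]) = 6
New gcd = gcd(g_others, new_val) = gcd(6, 64) = 2

Answer: 2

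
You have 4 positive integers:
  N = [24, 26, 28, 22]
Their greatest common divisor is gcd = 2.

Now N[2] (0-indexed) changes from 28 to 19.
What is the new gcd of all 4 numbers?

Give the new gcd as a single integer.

Numbers: [24, 26, 28, 22], gcd = 2
Change: index 2, 28 -> 19
gcd of the OTHER numbers (without index 2): gcd([24, 26, 22]) = 2
New gcd = gcd(g_others, new_val) = gcd(2, 19) = 1

Answer: 1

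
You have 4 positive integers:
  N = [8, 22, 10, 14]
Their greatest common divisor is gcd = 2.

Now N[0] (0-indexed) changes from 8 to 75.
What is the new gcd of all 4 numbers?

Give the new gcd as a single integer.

Answer: 1

Derivation:
Numbers: [8, 22, 10, 14], gcd = 2
Change: index 0, 8 -> 75
gcd of the OTHER numbers (without index 0): gcd([22, 10, 14]) = 2
New gcd = gcd(g_others, new_val) = gcd(2, 75) = 1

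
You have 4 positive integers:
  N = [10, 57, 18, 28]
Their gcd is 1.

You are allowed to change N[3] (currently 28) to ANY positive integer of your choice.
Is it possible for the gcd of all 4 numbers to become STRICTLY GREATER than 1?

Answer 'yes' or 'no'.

Answer: no

Derivation:
Current gcd = 1
gcd of all OTHER numbers (without N[3]=28): gcd([10, 57, 18]) = 1
The new gcd after any change is gcd(1, new_value).
This can be at most 1.
Since 1 = old gcd 1, the gcd can only stay the same or decrease.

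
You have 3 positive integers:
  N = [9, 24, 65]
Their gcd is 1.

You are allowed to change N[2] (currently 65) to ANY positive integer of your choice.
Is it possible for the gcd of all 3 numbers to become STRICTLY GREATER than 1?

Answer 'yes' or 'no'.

Answer: yes

Derivation:
Current gcd = 1
gcd of all OTHER numbers (without N[2]=65): gcd([9, 24]) = 3
The new gcd after any change is gcd(3, new_value).
This can be at most 3.
Since 3 > old gcd 1, the gcd CAN increase (e.g., set N[2] = 3).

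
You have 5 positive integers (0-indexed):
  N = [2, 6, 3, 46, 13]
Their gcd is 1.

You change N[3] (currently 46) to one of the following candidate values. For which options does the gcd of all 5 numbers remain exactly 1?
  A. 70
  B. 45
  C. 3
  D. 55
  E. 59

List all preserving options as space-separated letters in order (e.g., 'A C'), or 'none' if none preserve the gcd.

Answer: A B C D E

Derivation:
Old gcd = 1; gcd of others (without N[3]) = 1
New gcd for candidate v: gcd(1, v). Preserves old gcd iff gcd(1, v) = 1.
  Option A: v=70, gcd(1,70)=1 -> preserves
  Option B: v=45, gcd(1,45)=1 -> preserves
  Option C: v=3, gcd(1,3)=1 -> preserves
  Option D: v=55, gcd(1,55)=1 -> preserves
  Option E: v=59, gcd(1,59)=1 -> preserves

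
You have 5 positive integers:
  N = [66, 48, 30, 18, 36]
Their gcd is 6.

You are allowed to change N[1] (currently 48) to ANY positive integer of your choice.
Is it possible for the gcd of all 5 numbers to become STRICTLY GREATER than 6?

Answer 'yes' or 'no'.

Current gcd = 6
gcd of all OTHER numbers (without N[1]=48): gcd([66, 30, 18, 36]) = 6
The new gcd after any change is gcd(6, new_value).
This can be at most 6.
Since 6 = old gcd 6, the gcd can only stay the same or decrease.

Answer: no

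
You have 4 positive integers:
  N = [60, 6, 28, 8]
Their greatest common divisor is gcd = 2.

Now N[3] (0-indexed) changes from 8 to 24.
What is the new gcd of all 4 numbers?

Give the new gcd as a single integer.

Answer: 2

Derivation:
Numbers: [60, 6, 28, 8], gcd = 2
Change: index 3, 8 -> 24
gcd of the OTHER numbers (without index 3): gcd([60, 6, 28]) = 2
New gcd = gcd(g_others, new_val) = gcd(2, 24) = 2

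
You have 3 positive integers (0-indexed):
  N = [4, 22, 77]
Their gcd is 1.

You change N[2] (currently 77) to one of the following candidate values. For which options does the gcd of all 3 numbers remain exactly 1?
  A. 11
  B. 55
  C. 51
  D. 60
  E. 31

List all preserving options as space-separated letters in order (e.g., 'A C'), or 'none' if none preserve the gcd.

Old gcd = 1; gcd of others (without N[2]) = 2
New gcd for candidate v: gcd(2, v). Preserves old gcd iff gcd(2, v) = 1.
  Option A: v=11, gcd(2,11)=1 -> preserves
  Option B: v=55, gcd(2,55)=1 -> preserves
  Option C: v=51, gcd(2,51)=1 -> preserves
  Option D: v=60, gcd(2,60)=2 -> changes
  Option E: v=31, gcd(2,31)=1 -> preserves

Answer: A B C E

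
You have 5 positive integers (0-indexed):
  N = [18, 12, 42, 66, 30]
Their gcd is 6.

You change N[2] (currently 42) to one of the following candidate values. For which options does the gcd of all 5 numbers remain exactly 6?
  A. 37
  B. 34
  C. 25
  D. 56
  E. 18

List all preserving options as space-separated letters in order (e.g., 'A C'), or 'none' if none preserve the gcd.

Answer: E

Derivation:
Old gcd = 6; gcd of others (without N[2]) = 6
New gcd for candidate v: gcd(6, v). Preserves old gcd iff gcd(6, v) = 6.
  Option A: v=37, gcd(6,37)=1 -> changes
  Option B: v=34, gcd(6,34)=2 -> changes
  Option C: v=25, gcd(6,25)=1 -> changes
  Option D: v=56, gcd(6,56)=2 -> changes
  Option E: v=18, gcd(6,18)=6 -> preserves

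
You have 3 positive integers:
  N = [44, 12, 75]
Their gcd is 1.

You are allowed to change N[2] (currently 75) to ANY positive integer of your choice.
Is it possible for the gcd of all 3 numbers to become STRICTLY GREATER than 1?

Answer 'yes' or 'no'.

Answer: yes

Derivation:
Current gcd = 1
gcd of all OTHER numbers (without N[2]=75): gcd([44, 12]) = 4
The new gcd after any change is gcd(4, new_value).
This can be at most 4.
Since 4 > old gcd 1, the gcd CAN increase (e.g., set N[2] = 4).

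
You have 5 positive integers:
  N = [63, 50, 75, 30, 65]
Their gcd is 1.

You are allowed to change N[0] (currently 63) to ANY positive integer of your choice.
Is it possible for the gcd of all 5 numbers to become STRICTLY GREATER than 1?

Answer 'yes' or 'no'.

Answer: yes

Derivation:
Current gcd = 1
gcd of all OTHER numbers (without N[0]=63): gcd([50, 75, 30, 65]) = 5
The new gcd after any change is gcd(5, new_value).
This can be at most 5.
Since 5 > old gcd 1, the gcd CAN increase (e.g., set N[0] = 5).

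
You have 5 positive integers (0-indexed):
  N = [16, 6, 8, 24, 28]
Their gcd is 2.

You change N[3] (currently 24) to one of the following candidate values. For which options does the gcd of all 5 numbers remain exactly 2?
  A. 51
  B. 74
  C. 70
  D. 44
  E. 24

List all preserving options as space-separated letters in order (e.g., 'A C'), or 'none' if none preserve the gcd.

Old gcd = 2; gcd of others (without N[3]) = 2
New gcd for candidate v: gcd(2, v). Preserves old gcd iff gcd(2, v) = 2.
  Option A: v=51, gcd(2,51)=1 -> changes
  Option B: v=74, gcd(2,74)=2 -> preserves
  Option C: v=70, gcd(2,70)=2 -> preserves
  Option D: v=44, gcd(2,44)=2 -> preserves
  Option E: v=24, gcd(2,24)=2 -> preserves

Answer: B C D E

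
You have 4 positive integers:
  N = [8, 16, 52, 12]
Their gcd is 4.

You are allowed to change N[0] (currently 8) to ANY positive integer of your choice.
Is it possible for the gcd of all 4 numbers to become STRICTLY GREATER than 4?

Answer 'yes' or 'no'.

Answer: no

Derivation:
Current gcd = 4
gcd of all OTHER numbers (without N[0]=8): gcd([16, 52, 12]) = 4
The new gcd after any change is gcd(4, new_value).
This can be at most 4.
Since 4 = old gcd 4, the gcd can only stay the same or decrease.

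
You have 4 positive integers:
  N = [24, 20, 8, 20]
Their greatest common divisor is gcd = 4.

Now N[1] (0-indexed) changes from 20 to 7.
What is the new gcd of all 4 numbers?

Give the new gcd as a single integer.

Answer: 1

Derivation:
Numbers: [24, 20, 8, 20], gcd = 4
Change: index 1, 20 -> 7
gcd of the OTHER numbers (without index 1): gcd([24, 8, 20]) = 4
New gcd = gcd(g_others, new_val) = gcd(4, 7) = 1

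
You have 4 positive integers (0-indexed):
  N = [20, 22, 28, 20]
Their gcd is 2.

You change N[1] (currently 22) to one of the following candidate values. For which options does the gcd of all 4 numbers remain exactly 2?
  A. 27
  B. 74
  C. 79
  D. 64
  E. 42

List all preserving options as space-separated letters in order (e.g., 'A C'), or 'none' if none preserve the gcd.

Answer: B E

Derivation:
Old gcd = 2; gcd of others (without N[1]) = 4
New gcd for candidate v: gcd(4, v). Preserves old gcd iff gcd(4, v) = 2.
  Option A: v=27, gcd(4,27)=1 -> changes
  Option B: v=74, gcd(4,74)=2 -> preserves
  Option C: v=79, gcd(4,79)=1 -> changes
  Option D: v=64, gcd(4,64)=4 -> changes
  Option E: v=42, gcd(4,42)=2 -> preserves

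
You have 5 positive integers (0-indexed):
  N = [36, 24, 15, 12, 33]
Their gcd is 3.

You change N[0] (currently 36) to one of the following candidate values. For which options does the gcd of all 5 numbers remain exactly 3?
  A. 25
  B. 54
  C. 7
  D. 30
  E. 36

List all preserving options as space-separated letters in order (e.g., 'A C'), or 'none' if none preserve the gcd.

Old gcd = 3; gcd of others (without N[0]) = 3
New gcd for candidate v: gcd(3, v). Preserves old gcd iff gcd(3, v) = 3.
  Option A: v=25, gcd(3,25)=1 -> changes
  Option B: v=54, gcd(3,54)=3 -> preserves
  Option C: v=7, gcd(3,7)=1 -> changes
  Option D: v=30, gcd(3,30)=3 -> preserves
  Option E: v=36, gcd(3,36)=3 -> preserves

Answer: B D E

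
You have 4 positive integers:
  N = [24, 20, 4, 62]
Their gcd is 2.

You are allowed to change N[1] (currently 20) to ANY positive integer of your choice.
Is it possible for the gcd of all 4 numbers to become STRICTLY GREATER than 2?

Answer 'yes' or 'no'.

Answer: no

Derivation:
Current gcd = 2
gcd of all OTHER numbers (without N[1]=20): gcd([24, 4, 62]) = 2
The new gcd after any change is gcd(2, new_value).
This can be at most 2.
Since 2 = old gcd 2, the gcd can only stay the same or decrease.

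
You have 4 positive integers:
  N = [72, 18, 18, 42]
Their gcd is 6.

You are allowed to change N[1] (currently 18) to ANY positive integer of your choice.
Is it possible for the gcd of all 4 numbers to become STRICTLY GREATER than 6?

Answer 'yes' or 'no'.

Answer: no

Derivation:
Current gcd = 6
gcd of all OTHER numbers (without N[1]=18): gcd([72, 18, 42]) = 6
The new gcd after any change is gcd(6, new_value).
This can be at most 6.
Since 6 = old gcd 6, the gcd can only stay the same or decrease.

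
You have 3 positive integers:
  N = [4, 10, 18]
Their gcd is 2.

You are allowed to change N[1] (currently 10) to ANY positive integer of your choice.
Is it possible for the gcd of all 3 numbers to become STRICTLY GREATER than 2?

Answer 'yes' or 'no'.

Current gcd = 2
gcd of all OTHER numbers (without N[1]=10): gcd([4, 18]) = 2
The new gcd after any change is gcd(2, new_value).
This can be at most 2.
Since 2 = old gcd 2, the gcd can only stay the same or decrease.

Answer: no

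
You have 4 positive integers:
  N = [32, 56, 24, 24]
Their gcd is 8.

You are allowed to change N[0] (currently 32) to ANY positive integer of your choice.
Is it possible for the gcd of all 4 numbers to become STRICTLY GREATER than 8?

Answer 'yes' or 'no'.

Answer: no

Derivation:
Current gcd = 8
gcd of all OTHER numbers (without N[0]=32): gcd([56, 24, 24]) = 8
The new gcd after any change is gcd(8, new_value).
This can be at most 8.
Since 8 = old gcd 8, the gcd can only stay the same or decrease.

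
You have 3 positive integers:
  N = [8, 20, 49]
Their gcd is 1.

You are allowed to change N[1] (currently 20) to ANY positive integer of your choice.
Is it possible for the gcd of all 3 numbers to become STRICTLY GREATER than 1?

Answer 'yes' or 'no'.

Answer: no

Derivation:
Current gcd = 1
gcd of all OTHER numbers (without N[1]=20): gcd([8, 49]) = 1
The new gcd after any change is gcd(1, new_value).
This can be at most 1.
Since 1 = old gcd 1, the gcd can only stay the same or decrease.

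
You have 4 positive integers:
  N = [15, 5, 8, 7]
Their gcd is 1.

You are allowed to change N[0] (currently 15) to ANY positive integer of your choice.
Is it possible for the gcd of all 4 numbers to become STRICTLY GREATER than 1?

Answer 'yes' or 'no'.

Current gcd = 1
gcd of all OTHER numbers (without N[0]=15): gcd([5, 8, 7]) = 1
The new gcd after any change is gcd(1, new_value).
This can be at most 1.
Since 1 = old gcd 1, the gcd can only stay the same or decrease.

Answer: no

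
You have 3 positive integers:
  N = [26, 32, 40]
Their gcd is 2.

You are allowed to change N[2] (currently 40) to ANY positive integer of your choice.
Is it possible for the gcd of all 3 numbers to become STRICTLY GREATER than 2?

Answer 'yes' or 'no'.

Current gcd = 2
gcd of all OTHER numbers (without N[2]=40): gcd([26, 32]) = 2
The new gcd after any change is gcd(2, new_value).
This can be at most 2.
Since 2 = old gcd 2, the gcd can only stay the same or decrease.

Answer: no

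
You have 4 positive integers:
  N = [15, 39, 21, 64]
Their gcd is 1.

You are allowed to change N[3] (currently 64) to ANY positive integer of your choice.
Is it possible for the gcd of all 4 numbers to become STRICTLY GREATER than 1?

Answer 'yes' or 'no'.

Current gcd = 1
gcd of all OTHER numbers (without N[3]=64): gcd([15, 39, 21]) = 3
The new gcd after any change is gcd(3, new_value).
This can be at most 3.
Since 3 > old gcd 1, the gcd CAN increase (e.g., set N[3] = 3).

Answer: yes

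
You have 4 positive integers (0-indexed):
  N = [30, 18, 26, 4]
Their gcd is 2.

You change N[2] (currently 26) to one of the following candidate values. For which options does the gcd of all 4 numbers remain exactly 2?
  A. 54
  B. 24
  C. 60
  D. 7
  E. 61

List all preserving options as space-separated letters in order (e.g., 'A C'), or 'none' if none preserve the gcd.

Answer: A B C

Derivation:
Old gcd = 2; gcd of others (without N[2]) = 2
New gcd for candidate v: gcd(2, v). Preserves old gcd iff gcd(2, v) = 2.
  Option A: v=54, gcd(2,54)=2 -> preserves
  Option B: v=24, gcd(2,24)=2 -> preserves
  Option C: v=60, gcd(2,60)=2 -> preserves
  Option D: v=7, gcd(2,7)=1 -> changes
  Option E: v=61, gcd(2,61)=1 -> changes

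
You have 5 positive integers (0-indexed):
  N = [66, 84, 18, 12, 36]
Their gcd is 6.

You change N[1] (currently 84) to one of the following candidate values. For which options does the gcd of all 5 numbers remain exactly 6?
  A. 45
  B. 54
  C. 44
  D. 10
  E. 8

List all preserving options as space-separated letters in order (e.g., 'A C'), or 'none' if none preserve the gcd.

Old gcd = 6; gcd of others (without N[1]) = 6
New gcd for candidate v: gcd(6, v). Preserves old gcd iff gcd(6, v) = 6.
  Option A: v=45, gcd(6,45)=3 -> changes
  Option B: v=54, gcd(6,54)=6 -> preserves
  Option C: v=44, gcd(6,44)=2 -> changes
  Option D: v=10, gcd(6,10)=2 -> changes
  Option E: v=8, gcd(6,8)=2 -> changes

Answer: B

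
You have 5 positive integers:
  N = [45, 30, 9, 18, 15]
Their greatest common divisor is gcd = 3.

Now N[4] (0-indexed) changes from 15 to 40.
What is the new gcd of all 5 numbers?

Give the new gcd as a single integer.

Numbers: [45, 30, 9, 18, 15], gcd = 3
Change: index 4, 15 -> 40
gcd of the OTHER numbers (without index 4): gcd([45, 30, 9, 18]) = 3
New gcd = gcd(g_others, new_val) = gcd(3, 40) = 1

Answer: 1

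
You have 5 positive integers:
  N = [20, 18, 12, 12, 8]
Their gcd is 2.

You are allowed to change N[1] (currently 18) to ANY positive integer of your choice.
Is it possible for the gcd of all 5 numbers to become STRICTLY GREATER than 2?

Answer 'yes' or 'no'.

Current gcd = 2
gcd of all OTHER numbers (without N[1]=18): gcd([20, 12, 12, 8]) = 4
The new gcd after any change is gcd(4, new_value).
This can be at most 4.
Since 4 > old gcd 2, the gcd CAN increase (e.g., set N[1] = 4).

Answer: yes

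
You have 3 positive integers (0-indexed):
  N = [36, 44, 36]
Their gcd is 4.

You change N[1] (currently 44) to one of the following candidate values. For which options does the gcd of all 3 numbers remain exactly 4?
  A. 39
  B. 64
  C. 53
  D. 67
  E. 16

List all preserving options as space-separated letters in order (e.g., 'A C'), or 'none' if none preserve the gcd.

Old gcd = 4; gcd of others (without N[1]) = 36
New gcd for candidate v: gcd(36, v). Preserves old gcd iff gcd(36, v) = 4.
  Option A: v=39, gcd(36,39)=3 -> changes
  Option B: v=64, gcd(36,64)=4 -> preserves
  Option C: v=53, gcd(36,53)=1 -> changes
  Option D: v=67, gcd(36,67)=1 -> changes
  Option E: v=16, gcd(36,16)=4 -> preserves

Answer: B E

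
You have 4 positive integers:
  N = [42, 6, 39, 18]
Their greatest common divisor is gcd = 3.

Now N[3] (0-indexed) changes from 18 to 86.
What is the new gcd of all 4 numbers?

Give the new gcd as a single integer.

Answer: 1

Derivation:
Numbers: [42, 6, 39, 18], gcd = 3
Change: index 3, 18 -> 86
gcd of the OTHER numbers (without index 3): gcd([42, 6, 39]) = 3
New gcd = gcd(g_others, new_val) = gcd(3, 86) = 1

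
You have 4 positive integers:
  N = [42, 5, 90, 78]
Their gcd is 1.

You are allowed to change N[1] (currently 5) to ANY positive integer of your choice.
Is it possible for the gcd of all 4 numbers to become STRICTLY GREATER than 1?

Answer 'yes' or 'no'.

Current gcd = 1
gcd of all OTHER numbers (without N[1]=5): gcd([42, 90, 78]) = 6
The new gcd after any change is gcd(6, new_value).
This can be at most 6.
Since 6 > old gcd 1, the gcd CAN increase (e.g., set N[1] = 6).

Answer: yes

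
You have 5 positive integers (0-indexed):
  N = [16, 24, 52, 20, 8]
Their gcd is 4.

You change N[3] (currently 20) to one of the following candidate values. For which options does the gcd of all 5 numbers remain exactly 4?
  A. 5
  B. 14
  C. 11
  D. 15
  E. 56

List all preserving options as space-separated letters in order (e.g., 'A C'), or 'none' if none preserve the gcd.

Old gcd = 4; gcd of others (without N[3]) = 4
New gcd for candidate v: gcd(4, v). Preserves old gcd iff gcd(4, v) = 4.
  Option A: v=5, gcd(4,5)=1 -> changes
  Option B: v=14, gcd(4,14)=2 -> changes
  Option C: v=11, gcd(4,11)=1 -> changes
  Option D: v=15, gcd(4,15)=1 -> changes
  Option E: v=56, gcd(4,56)=4 -> preserves

Answer: E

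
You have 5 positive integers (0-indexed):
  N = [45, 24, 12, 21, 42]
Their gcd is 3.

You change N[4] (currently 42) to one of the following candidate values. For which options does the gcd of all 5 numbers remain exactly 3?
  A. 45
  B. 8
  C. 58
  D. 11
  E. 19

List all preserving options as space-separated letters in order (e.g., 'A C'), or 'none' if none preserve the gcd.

Old gcd = 3; gcd of others (without N[4]) = 3
New gcd for candidate v: gcd(3, v). Preserves old gcd iff gcd(3, v) = 3.
  Option A: v=45, gcd(3,45)=3 -> preserves
  Option B: v=8, gcd(3,8)=1 -> changes
  Option C: v=58, gcd(3,58)=1 -> changes
  Option D: v=11, gcd(3,11)=1 -> changes
  Option E: v=19, gcd(3,19)=1 -> changes

Answer: A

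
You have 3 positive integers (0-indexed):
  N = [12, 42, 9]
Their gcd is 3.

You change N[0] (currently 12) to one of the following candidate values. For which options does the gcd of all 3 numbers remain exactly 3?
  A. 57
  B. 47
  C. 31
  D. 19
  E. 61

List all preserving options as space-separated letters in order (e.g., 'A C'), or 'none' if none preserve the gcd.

Answer: A

Derivation:
Old gcd = 3; gcd of others (without N[0]) = 3
New gcd for candidate v: gcd(3, v). Preserves old gcd iff gcd(3, v) = 3.
  Option A: v=57, gcd(3,57)=3 -> preserves
  Option B: v=47, gcd(3,47)=1 -> changes
  Option C: v=31, gcd(3,31)=1 -> changes
  Option D: v=19, gcd(3,19)=1 -> changes
  Option E: v=61, gcd(3,61)=1 -> changes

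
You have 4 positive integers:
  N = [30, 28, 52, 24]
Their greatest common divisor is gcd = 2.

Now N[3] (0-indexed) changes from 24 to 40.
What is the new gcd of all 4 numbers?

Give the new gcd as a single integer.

Answer: 2

Derivation:
Numbers: [30, 28, 52, 24], gcd = 2
Change: index 3, 24 -> 40
gcd of the OTHER numbers (without index 3): gcd([30, 28, 52]) = 2
New gcd = gcd(g_others, new_val) = gcd(2, 40) = 2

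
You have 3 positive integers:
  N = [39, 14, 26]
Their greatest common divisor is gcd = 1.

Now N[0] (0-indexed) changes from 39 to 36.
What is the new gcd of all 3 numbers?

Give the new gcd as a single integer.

Answer: 2

Derivation:
Numbers: [39, 14, 26], gcd = 1
Change: index 0, 39 -> 36
gcd of the OTHER numbers (without index 0): gcd([14, 26]) = 2
New gcd = gcd(g_others, new_val) = gcd(2, 36) = 2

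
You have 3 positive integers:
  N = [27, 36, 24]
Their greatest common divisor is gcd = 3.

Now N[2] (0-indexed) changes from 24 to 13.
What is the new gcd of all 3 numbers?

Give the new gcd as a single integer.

Answer: 1

Derivation:
Numbers: [27, 36, 24], gcd = 3
Change: index 2, 24 -> 13
gcd of the OTHER numbers (without index 2): gcd([27, 36]) = 9
New gcd = gcd(g_others, new_val) = gcd(9, 13) = 1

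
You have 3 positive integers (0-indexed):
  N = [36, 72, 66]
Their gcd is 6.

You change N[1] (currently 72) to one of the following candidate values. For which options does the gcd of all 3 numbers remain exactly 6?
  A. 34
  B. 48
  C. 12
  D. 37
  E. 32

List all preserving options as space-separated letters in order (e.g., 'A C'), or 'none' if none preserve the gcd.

Answer: B C

Derivation:
Old gcd = 6; gcd of others (without N[1]) = 6
New gcd for candidate v: gcd(6, v). Preserves old gcd iff gcd(6, v) = 6.
  Option A: v=34, gcd(6,34)=2 -> changes
  Option B: v=48, gcd(6,48)=6 -> preserves
  Option C: v=12, gcd(6,12)=6 -> preserves
  Option D: v=37, gcd(6,37)=1 -> changes
  Option E: v=32, gcd(6,32)=2 -> changes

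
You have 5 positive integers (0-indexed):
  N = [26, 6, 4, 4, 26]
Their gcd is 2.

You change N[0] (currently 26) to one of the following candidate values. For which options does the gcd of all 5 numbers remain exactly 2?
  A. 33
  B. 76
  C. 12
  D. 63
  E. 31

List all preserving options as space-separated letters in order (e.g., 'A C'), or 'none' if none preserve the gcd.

Answer: B C

Derivation:
Old gcd = 2; gcd of others (without N[0]) = 2
New gcd for candidate v: gcd(2, v). Preserves old gcd iff gcd(2, v) = 2.
  Option A: v=33, gcd(2,33)=1 -> changes
  Option B: v=76, gcd(2,76)=2 -> preserves
  Option C: v=12, gcd(2,12)=2 -> preserves
  Option D: v=63, gcd(2,63)=1 -> changes
  Option E: v=31, gcd(2,31)=1 -> changes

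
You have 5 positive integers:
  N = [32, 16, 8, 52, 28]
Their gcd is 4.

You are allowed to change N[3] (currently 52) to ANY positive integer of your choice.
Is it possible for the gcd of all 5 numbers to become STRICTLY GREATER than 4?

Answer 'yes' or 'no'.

Current gcd = 4
gcd of all OTHER numbers (without N[3]=52): gcd([32, 16, 8, 28]) = 4
The new gcd after any change is gcd(4, new_value).
This can be at most 4.
Since 4 = old gcd 4, the gcd can only stay the same or decrease.

Answer: no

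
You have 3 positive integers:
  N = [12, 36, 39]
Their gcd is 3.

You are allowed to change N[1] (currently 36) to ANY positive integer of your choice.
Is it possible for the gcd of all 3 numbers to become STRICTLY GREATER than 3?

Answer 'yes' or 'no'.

Current gcd = 3
gcd of all OTHER numbers (without N[1]=36): gcd([12, 39]) = 3
The new gcd after any change is gcd(3, new_value).
This can be at most 3.
Since 3 = old gcd 3, the gcd can only stay the same or decrease.

Answer: no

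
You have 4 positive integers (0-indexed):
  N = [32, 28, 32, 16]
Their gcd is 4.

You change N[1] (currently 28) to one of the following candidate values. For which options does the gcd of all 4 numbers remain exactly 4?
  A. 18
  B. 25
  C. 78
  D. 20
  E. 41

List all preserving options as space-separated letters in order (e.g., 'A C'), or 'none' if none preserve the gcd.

Answer: D

Derivation:
Old gcd = 4; gcd of others (without N[1]) = 16
New gcd for candidate v: gcd(16, v). Preserves old gcd iff gcd(16, v) = 4.
  Option A: v=18, gcd(16,18)=2 -> changes
  Option B: v=25, gcd(16,25)=1 -> changes
  Option C: v=78, gcd(16,78)=2 -> changes
  Option D: v=20, gcd(16,20)=4 -> preserves
  Option E: v=41, gcd(16,41)=1 -> changes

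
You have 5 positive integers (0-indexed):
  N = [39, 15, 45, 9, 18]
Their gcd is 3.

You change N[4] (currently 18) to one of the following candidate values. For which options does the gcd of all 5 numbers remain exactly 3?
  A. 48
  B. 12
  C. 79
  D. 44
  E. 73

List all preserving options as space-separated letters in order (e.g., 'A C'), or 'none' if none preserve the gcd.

Old gcd = 3; gcd of others (without N[4]) = 3
New gcd for candidate v: gcd(3, v). Preserves old gcd iff gcd(3, v) = 3.
  Option A: v=48, gcd(3,48)=3 -> preserves
  Option B: v=12, gcd(3,12)=3 -> preserves
  Option C: v=79, gcd(3,79)=1 -> changes
  Option D: v=44, gcd(3,44)=1 -> changes
  Option E: v=73, gcd(3,73)=1 -> changes

Answer: A B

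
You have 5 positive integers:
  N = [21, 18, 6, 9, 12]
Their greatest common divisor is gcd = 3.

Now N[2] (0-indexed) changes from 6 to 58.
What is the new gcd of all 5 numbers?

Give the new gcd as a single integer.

Answer: 1

Derivation:
Numbers: [21, 18, 6, 9, 12], gcd = 3
Change: index 2, 6 -> 58
gcd of the OTHER numbers (without index 2): gcd([21, 18, 9, 12]) = 3
New gcd = gcd(g_others, new_val) = gcd(3, 58) = 1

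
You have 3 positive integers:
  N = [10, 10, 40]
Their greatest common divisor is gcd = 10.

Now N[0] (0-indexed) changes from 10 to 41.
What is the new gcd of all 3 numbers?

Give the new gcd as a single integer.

Numbers: [10, 10, 40], gcd = 10
Change: index 0, 10 -> 41
gcd of the OTHER numbers (without index 0): gcd([10, 40]) = 10
New gcd = gcd(g_others, new_val) = gcd(10, 41) = 1

Answer: 1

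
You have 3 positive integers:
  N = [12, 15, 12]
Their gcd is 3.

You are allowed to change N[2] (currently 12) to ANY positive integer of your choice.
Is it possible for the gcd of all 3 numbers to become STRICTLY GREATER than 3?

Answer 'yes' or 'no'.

Current gcd = 3
gcd of all OTHER numbers (without N[2]=12): gcd([12, 15]) = 3
The new gcd after any change is gcd(3, new_value).
This can be at most 3.
Since 3 = old gcd 3, the gcd can only stay the same or decrease.

Answer: no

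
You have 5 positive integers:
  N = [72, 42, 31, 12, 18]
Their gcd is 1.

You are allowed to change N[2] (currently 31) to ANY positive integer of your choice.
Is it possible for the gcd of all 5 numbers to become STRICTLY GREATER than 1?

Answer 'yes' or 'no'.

Answer: yes

Derivation:
Current gcd = 1
gcd of all OTHER numbers (without N[2]=31): gcd([72, 42, 12, 18]) = 6
The new gcd after any change is gcd(6, new_value).
This can be at most 6.
Since 6 > old gcd 1, the gcd CAN increase (e.g., set N[2] = 6).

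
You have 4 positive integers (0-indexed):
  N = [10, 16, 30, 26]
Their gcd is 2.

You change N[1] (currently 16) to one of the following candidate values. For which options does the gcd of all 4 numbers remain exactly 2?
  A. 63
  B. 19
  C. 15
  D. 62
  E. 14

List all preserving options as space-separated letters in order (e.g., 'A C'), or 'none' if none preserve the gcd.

Answer: D E

Derivation:
Old gcd = 2; gcd of others (without N[1]) = 2
New gcd for candidate v: gcd(2, v). Preserves old gcd iff gcd(2, v) = 2.
  Option A: v=63, gcd(2,63)=1 -> changes
  Option B: v=19, gcd(2,19)=1 -> changes
  Option C: v=15, gcd(2,15)=1 -> changes
  Option D: v=62, gcd(2,62)=2 -> preserves
  Option E: v=14, gcd(2,14)=2 -> preserves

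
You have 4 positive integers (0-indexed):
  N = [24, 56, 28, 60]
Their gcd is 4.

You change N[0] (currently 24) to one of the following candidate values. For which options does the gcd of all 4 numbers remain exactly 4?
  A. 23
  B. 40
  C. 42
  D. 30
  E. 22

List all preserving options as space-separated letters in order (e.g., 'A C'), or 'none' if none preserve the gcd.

Old gcd = 4; gcd of others (without N[0]) = 4
New gcd for candidate v: gcd(4, v). Preserves old gcd iff gcd(4, v) = 4.
  Option A: v=23, gcd(4,23)=1 -> changes
  Option B: v=40, gcd(4,40)=4 -> preserves
  Option C: v=42, gcd(4,42)=2 -> changes
  Option D: v=30, gcd(4,30)=2 -> changes
  Option E: v=22, gcd(4,22)=2 -> changes

Answer: B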